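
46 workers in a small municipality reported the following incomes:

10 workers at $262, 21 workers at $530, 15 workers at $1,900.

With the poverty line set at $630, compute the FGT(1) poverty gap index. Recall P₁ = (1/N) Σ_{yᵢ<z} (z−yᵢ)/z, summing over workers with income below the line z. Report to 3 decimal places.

0.199

Poor units: 10×$262, 21×$530 (q = 31 of N = 46).
Shortfall ratios: (630−262)/630 = 0.5841 (×10); (630−530)/630 = 0.1587 (×21).
Sum of shortfalls = 9.174603; P₁ averages over all N: 9.174603 / 46 = 0.199.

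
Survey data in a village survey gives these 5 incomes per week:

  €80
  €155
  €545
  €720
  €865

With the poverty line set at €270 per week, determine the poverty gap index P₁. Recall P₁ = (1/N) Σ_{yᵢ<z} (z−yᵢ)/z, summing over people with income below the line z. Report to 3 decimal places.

Poor units: €80, €155 (q = 2 of N = 5).
Relative gaps: (270−80)/270 = 0.7037; (270−155)/270 = 0.4259.
Σ = 1.129630. Dividing by the full population N = 5 gives P₁ = 0.226.

0.226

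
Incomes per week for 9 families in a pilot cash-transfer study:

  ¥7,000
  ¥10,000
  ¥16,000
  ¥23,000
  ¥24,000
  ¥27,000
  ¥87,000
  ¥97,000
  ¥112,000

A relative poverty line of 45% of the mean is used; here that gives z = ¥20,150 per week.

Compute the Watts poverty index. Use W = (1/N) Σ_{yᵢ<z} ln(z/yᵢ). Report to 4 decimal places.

0.2209

Incomes under z: ¥7,000, ¥10,000, ¥16,000 (q = 3 of N = 9).
ln(z/y) terms: ln(20150/7000) = 1.0573; ln(20150/10000) = 0.7006; ln(20150/16000) = 0.2306.
W = 1.988529 / 9 = 0.2209.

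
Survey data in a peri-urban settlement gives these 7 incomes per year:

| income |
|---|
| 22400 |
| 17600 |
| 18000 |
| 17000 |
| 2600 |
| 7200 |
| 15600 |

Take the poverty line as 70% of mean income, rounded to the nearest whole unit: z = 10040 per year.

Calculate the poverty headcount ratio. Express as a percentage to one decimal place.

2 of the 7 workers have income below 10040.
H = 2/7 = 28.6%.

28.6%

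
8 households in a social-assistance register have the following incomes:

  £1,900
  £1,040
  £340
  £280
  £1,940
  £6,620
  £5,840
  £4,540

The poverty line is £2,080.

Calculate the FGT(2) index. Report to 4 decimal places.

0.2138

Below the line: £280, £340, £1,040, £1,900, £1,940 (q = 5 of N = 8).
Normalized shortfalls: (2080−280)/2080 = 0.8654; (2080−340)/2080 = 0.8365; (2080−1040)/2080 = 0.5000; (2080−1900)/2080 = 0.0865; (2080−1940)/2080 = 0.0673.
Squared: 0.7489; 0.6998; 0.2500; 0.0075; 0.0045.
Sum = 1.710706; P₂ = 1.710706 / 8 = 0.2138.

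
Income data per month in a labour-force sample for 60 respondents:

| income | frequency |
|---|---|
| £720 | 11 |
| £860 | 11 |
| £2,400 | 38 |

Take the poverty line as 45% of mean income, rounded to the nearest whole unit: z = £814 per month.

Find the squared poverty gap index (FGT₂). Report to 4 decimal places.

0.0024

Poor units: 11×£720 (q = 11 of N = 60).
Normalized shortfalls: (814−720)/814 = 0.1155 (×11).
Squared: 0.0133 (×11).
Sum = 0.146690; P₂ = 0.146690 / 60 = 0.0024.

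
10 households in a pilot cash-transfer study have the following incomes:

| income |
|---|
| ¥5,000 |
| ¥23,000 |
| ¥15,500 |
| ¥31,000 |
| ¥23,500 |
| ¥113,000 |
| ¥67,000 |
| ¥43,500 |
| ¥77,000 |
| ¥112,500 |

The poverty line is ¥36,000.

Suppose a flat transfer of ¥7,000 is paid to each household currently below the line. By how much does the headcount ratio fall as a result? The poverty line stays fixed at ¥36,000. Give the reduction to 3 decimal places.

Before: below the line — ¥5,000, ¥15,500, ¥23,000, ¥23,500, ¥31,000; headcount ratio = 0.50000.
After the ¥7,000 transfer: below the line — ¥12,000, ¥22,500, ¥30,000, ¥30,500; headcount ratio = 0.40000.
Reduction = 0.50000 − 0.40000 = 0.100.

0.100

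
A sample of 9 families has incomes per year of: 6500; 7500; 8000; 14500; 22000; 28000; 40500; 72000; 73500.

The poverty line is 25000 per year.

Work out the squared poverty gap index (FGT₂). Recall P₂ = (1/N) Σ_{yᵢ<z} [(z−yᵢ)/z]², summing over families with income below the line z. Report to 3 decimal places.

0.188

Below the line: 6500, 7500, 8000, 14500, 22000 (q = 5 of N = 9).
Relative gaps: (25000−6500)/25000 = 0.7400; (25000−7500)/25000 = 0.7000; (25000−8000)/25000 = 0.6800; (25000−14500)/25000 = 0.4200; (25000−22000)/25000 = 0.1200.
Squared: 0.5476; 0.4900; 0.4624; 0.1764; 0.0144.
Sum = 1.690800; P₂ = 1.690800 / 9 = 0.188.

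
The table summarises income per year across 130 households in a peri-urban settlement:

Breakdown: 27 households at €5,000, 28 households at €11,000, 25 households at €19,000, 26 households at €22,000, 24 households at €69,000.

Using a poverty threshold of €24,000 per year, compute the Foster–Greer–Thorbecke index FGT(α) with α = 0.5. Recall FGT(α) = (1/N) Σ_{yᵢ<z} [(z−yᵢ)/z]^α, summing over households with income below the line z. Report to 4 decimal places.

0.4888

Incomes under z: 27×€5,000, 28×€11,000, 25×€19,000, 26×€22,000 (q = 106 of N = 130).
Shortfall ratios: (24000−5000)/24000 = 0.7917 (×27); (24000−11000)/24000 = 0.5417 (×28); (24000−19000)/24000 = 0.2083 (×25); (24000−22000)/24000 = 0.0833 (×26).
Raised to α = 0.5: 0.88976 (×27); 0.73598 (×28); 0.45644 (×25); 0.28868 (×26).
Sum = 63.547308; FGT(0.5) = 63.547308 / 130 = 0.4888.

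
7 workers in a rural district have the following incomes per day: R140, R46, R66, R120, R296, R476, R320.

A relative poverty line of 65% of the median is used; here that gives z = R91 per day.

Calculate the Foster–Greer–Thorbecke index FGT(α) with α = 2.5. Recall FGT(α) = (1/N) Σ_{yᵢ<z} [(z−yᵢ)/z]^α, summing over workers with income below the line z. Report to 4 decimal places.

0.0302

Incomes under z: R46, R66 (q = 2 of N = 7).
Relative gaps: (91−46)/91 = 0.4945; (91−66)/91 = 0.2747.
Raised to α = 2.5: 0.17196; 0.03956.
Sum = 0.211519; FGT(2.5) = 0.211519 / 7 = 0.0302.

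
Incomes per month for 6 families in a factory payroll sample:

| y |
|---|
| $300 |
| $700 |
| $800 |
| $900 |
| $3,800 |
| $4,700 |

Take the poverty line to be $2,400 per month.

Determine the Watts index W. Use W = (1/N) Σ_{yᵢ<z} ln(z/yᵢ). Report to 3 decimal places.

0.899

Below z: $300, $700, $800, $900 (q = 4 of N = 6).
ln(z/y) terms: ln(2400/300) = 2.0794; ln(2400/700) = 1.2321; ln(2400/800) = 1.0986; ln(2400/900) = 0.9808.
W = 5.391027 / 6 = 0.899.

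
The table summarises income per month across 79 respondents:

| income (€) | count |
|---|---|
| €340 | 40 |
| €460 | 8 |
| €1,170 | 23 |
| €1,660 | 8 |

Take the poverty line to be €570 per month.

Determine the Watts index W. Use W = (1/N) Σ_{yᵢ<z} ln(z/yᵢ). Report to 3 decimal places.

Incomes under z: 40×€340, 8×€460 (q = 48 of N = 79).
Log shortfalls: ln(570/340) = 0.5167 (×40); ln(570/460) = 0.2144 (×8).
W = 22.382909 / 79 = 0.283.

0.283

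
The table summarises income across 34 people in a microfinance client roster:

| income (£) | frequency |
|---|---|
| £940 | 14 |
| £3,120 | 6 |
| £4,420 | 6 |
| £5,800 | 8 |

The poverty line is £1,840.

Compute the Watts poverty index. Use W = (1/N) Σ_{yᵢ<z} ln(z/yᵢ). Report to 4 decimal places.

0.2766

Incomes under z: 14×£940 (q = 14 of N = 34).
ln(z/y) terms: ln(1840/940) = 0.6716 (×14).
W = 9.402974 / 34 = 0.2766.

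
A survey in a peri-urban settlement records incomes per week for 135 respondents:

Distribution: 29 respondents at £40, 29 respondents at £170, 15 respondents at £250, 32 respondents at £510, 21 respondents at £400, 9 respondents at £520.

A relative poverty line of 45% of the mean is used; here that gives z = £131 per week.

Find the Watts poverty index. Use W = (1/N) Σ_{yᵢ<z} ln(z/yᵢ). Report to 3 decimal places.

Poor units: 29×£40 (q = 29 of N = 135).
Log gaps: ln(131/40) = 1.1863 (×29).
W = 34.403218 / 135 = 0.255.

0.255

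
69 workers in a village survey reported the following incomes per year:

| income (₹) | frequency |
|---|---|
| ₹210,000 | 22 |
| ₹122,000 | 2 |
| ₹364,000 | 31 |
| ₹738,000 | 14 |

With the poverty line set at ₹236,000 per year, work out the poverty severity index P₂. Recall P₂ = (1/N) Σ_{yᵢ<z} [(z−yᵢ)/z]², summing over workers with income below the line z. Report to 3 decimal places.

0.011

Below z: 2×₹122,000, 22×₹210,000 (q = 24 of N = 69).
Relative gaps: (236000−122000)/236000 = 0.4831 (×2); (236000−210000)/236000 = 0.1102 (×22).
Squared: 0.2333 (×2); 0.0121 (×22).
Sum = 0.733697; P₂ = 0.733697 / 69 = 0.011.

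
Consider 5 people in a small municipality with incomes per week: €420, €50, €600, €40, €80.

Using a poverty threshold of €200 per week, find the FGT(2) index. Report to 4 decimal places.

Below the line: €40, €50, €80 (q = 3 of N = 5).
Gap ratios (z−y)/z: (200−40)/200 = 0.8000; (200−50)/200 = 0.7500; (200−80)/200 = 0.6000.
Squared: 0.6400; 0.5625; 0.3600.
Sum = 1.562500; P₂ = 1.562500 / 5 = 0.3125.

0.3125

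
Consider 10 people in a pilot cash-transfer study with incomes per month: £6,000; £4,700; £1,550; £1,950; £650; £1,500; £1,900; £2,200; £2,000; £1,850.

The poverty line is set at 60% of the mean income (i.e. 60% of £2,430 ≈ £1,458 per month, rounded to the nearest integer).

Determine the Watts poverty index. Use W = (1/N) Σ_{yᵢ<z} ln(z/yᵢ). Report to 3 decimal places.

0.081

Poor units: £650 (q = 1 of N = 10).
ln(z/y) terms: ln(1458/650) = 0.8078.
W = 0.807849 / 10 = 0.081.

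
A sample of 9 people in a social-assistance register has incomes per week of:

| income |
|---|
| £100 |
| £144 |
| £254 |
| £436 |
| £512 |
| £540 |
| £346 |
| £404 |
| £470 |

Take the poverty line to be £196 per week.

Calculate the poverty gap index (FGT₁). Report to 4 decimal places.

0.0839

Below z: £100, £144 (q = 2 of N = 9).
Normalized shortfalls: (196−100)/196 = 0.4898; (196−144)/196 = 0.2653.
Σ = 0.755102. Dividing by the full population N = 9 gives P₁ = 0.0839.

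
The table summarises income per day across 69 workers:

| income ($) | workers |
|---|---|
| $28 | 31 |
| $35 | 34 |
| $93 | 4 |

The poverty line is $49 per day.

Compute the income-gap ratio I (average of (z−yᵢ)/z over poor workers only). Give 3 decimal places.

0.354

Below the line: 31×$28, 34×$35 (q = 65 of N = 69).
Shortfall ratios (z−y)/z: 0.4286 (×31), 0.2857 (×34); sum = 23.000000.
The income-gap ratio divides by q (the poor only): 23.000000 / 65 = 0.354.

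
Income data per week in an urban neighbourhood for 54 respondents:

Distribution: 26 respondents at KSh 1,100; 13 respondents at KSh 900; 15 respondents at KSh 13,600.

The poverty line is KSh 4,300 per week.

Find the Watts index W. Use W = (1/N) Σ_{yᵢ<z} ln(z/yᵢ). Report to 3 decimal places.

Incomes under z: 13×KSh 900, 26×KSh 1,100 (q = 39 of N = 54).
Log gaps: ln(4300/900) = 1.5640 (×13); ln(4300/1100) = 1.3633 (×26).
W = 55.777608 / 54 = 1.033.

1.033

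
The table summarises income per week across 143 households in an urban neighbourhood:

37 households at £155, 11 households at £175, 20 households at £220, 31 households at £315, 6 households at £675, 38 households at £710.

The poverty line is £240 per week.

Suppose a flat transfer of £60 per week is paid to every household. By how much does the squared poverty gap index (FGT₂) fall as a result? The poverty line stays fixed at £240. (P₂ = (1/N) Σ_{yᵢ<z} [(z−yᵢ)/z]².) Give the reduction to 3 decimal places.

Before: below the line — 37×£155, 11×£175, 20×£220; squared poverty gap index (FGT₂) = 0.03907.
After the £60 transfer: below the line — 37×£215, 11×£235; squared poverty gap index (FGT₂) = 0.00284.
Reduction = 0.03907 − 0.00284 = 0.036.

0.036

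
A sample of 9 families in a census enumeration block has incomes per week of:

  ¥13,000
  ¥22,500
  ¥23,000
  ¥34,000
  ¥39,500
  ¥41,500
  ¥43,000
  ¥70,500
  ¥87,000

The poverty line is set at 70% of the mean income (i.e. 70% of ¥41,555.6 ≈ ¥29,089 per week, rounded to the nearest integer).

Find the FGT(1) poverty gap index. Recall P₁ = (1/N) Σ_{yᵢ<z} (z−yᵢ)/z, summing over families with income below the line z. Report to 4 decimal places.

Poor units: ¥13,000, ¥22,500, ¥23,000 (q = 3 of N = 9).
Shortfall ratios: (29089−13000)/29089 = 0.5531; (29089−22500)/29089 = 0.2265; (29089−23000)/29089 = 0.2093.
Σ = 0.988931. Dividing by the full population N = 9 gives P₁ = 0.1099.

0.1099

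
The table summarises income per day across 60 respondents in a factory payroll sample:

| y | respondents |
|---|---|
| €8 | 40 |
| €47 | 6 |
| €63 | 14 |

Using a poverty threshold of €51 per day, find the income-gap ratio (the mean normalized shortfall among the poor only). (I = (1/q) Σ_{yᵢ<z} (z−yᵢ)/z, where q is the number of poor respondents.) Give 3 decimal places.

Incomes under z: 40×€8, 6×€47 (q = 46 of N = 60).
Relative gaps: 0.8431 (×40), 0.0784 (×6); sum = 34.196078.
I averages over the q = 46 poor units only: 34.196078 / 46 = 0.743.

0.743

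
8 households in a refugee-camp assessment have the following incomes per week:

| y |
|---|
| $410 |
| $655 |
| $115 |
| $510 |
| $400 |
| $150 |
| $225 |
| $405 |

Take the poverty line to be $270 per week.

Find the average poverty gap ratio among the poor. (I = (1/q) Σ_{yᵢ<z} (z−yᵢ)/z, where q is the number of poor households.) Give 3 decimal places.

0.395

Below z: $115, $150, $225 (q = 3 of N = 8).
Relative gaps: 0.5741, 0.4444, 0.1667; sum = 1.185185.
I averages over the q = 3 poor units only: 1.185185 / 3 = 0.395.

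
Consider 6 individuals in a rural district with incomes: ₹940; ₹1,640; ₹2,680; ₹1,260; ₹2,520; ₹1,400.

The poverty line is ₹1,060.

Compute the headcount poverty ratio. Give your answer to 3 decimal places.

1 of the 6 individuals have income below ₹1,060.
H = 1/6 = 0.167.

0.167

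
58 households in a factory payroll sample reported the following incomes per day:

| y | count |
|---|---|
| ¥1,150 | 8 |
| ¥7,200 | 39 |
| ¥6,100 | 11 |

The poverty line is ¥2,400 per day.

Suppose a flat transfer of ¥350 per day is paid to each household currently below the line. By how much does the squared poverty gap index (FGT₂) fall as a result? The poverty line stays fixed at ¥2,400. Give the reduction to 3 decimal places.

Before: below the line — 8×¥1,150; squared poverty gap index (FGT₂) = 0.03742.
After the ¥350 transfer: below the line — 8×¥1,500; squared poverty gap index (FGT₂) = 0.01940.
Reduction = 0.03742 − 0.01940 = 0.018.

0.018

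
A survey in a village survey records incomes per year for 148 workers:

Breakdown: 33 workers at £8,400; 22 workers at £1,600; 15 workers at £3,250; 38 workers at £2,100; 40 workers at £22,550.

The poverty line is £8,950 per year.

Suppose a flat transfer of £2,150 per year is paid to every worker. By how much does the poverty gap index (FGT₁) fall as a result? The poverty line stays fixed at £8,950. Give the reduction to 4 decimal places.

0.1354

Before: below the line — 22×£1,600, 38×£2,100, 15×£3,250, 33×£8,400; poverty gap index (FGT₁) = 0.396837.
After the £2,150 transfer: below the line — 22×£3,750, 38×£4,250, 15×£5,400; poverty gap index (FGT₁) = 0.261400.
Reduction = 0.396837 − 0.261400 = 0.1354.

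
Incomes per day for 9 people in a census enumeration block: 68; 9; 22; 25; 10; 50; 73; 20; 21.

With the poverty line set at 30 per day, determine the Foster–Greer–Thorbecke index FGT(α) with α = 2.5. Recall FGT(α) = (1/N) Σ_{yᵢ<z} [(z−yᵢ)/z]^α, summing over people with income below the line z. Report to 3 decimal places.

0.104

Below the line: 9, 10, 20, 21, 22, 25 (q = 6 of N = 9).
Relative gaps: (30−9)/30 = 0.7000; (30−10)/30 = 0.6667; (30−20)/30 = 0.3333; (30−21)/30 = 0.3000; (30−22)/30 = 0.2667; (30−25)/30 = 0.1667.
Raised to α = 2.5: 0.40996; 0.36289; 0.06415; 0.04930; 0.03672; 0.01134.
Sum = 0.934358; FGT(2.5) = 0.934358 / 9 = 0.104.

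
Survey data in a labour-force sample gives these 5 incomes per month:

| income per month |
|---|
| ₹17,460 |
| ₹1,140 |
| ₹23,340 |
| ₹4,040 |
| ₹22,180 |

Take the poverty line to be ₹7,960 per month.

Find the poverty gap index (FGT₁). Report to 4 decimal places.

Incomes under z: ₹1,140, ₹4,040 (q = 2 of N = 5).
Gap ratios (z−y)/z: (7960−1140)/7960 = 0.8568; (7960−4040)/7960 = 0.4925.
Σ = 1.349246. Dividing by the full population N = 5 gives P₁ = 0.2698.

0.2698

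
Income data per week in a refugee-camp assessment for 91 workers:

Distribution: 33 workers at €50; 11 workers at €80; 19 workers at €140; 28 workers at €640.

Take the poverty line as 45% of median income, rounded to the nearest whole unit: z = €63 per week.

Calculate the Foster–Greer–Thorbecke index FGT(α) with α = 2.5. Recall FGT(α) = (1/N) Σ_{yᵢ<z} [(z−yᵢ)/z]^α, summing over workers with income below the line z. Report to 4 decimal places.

0.0070

Poor units: 33×€50 (q = 33 of N = 91).
Shortfall ratios: (63−50)/63 = 0.2063 (×33).
Raised to α = 2.5: 0.01934 (×33).
Sum = 0.638294; FGT(2.5) = 0.638294 / 91 = 0.0070.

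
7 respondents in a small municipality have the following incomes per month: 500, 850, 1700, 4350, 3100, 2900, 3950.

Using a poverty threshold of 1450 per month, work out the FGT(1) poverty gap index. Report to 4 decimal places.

0.1527

Below the line: 500, 850 (q = 2 of N = 7).
Gap ratios (z−y)/z: (1450−500)/1450 = 0.6552; (1450−850)/1450 = 0.4138.
Σ = 1.068966. Dividing by the full population N = 7 gives P₁ = 0.1527.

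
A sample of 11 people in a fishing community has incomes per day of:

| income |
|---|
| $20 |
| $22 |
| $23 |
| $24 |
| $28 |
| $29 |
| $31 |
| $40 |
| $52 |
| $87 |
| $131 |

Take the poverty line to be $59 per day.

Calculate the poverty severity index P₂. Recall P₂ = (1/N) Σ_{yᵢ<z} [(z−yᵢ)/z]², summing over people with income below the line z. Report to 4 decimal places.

Below the line: $20, $22, $23, $24, $28, $29, $31, $40, $52 (q = 9 of N = 11).
Relative gaps: (59−20)/59 = 0.6610; (59−22)/59 = 0.6271; (59−23)/59 = 0.6102; (59−24)/59 = 0.5932; (59−28)/59 = 0.5254; (59−29)/59 = 0.5085; (59−31)/59 = 0.4746; (59−40)/59 = 0.3220; (59−52)/59 = 0.1186.
Squared: 0.4369; 0.3933; 0.3723; 0.3519; 0.2761; 0.2585; 0.2252; 0.1037; 0.0141.
Sum = 2.432060; P₂ = 2.432060 / 11 = 0.2211.

0.2211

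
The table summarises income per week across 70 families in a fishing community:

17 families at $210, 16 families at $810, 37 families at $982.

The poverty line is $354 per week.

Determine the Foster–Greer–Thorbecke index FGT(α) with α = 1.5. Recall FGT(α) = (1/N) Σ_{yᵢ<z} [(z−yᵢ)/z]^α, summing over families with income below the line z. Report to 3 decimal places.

0.063

Below the line: 17×$210 (q = 17 of N = 70).
Shortfall ratios: (354−210)/354 = 0.4068 (×17).
Raised to α = 1.5: 0.25944 (×17).
Sum = 4.410499; FGT(1.5) = 4.410499 / 70 = 0.063.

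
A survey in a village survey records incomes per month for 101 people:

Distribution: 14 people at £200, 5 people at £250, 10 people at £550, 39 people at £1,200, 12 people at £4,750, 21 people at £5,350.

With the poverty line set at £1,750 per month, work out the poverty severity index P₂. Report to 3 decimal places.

0.230

Below the line: 14×£200, 5×£250, 10×£550, 39×£1,200 (q = 68 of N = 101).
Relative gaps: (1750−200)/1750 = 0.8857 (×14); (1750−250)/1750 = 0.8571 (×5); (1750−550)/1750 = 0.6857 (×10); (1750−1200)/1750 = 0.3143 (×39).
Squared: 0.7845 (×14); 0.7347 (×5); 0.4702 (×10); 0.0988 (×39).
Sum = 23.210612; P₂ = 23.210612 / 101 = 0.230.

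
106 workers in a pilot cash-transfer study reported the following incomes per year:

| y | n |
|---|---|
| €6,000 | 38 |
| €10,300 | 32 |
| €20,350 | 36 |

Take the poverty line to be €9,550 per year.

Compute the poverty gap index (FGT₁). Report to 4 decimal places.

0.1333

Incomes under z: 38×€6,000 (q = 38 of N = 106).
Shortfall ratios: (9550−6000)/9550 = 0.3717 (×38).
Sum of shortfalls = 14.125654; P₁ averages over all N: 14.125654 / 106 = 0.1333.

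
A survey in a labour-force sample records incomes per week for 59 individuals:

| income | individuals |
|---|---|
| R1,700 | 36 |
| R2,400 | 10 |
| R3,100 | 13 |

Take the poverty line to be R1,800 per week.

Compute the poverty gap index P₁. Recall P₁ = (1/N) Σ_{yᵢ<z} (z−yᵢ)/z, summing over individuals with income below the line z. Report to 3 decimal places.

0.034

Below z: 36×R1,700 (q = 36 of N = 59).
Relative gaps: (1800−1700)/1800 = 0.0556 (×36).
Σ = 2.000000. Dividing by the full population N = 59 gives P₁ = 0.034.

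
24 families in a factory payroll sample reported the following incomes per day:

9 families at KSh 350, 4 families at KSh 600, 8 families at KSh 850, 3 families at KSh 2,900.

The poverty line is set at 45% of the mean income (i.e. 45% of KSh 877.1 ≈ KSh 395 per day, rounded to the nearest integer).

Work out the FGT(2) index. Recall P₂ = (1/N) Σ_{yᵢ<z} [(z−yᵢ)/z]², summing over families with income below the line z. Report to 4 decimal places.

Poor units: 9×KSh 350 (q = 9 of N = 24).
Relative gaps: (395−350)/395 = 0.1139 (×9).
Squared: 0.0130 (×9).
Sum = 0.116808; P₂ = 0.116808 / 24 = 0.0049.

0.0049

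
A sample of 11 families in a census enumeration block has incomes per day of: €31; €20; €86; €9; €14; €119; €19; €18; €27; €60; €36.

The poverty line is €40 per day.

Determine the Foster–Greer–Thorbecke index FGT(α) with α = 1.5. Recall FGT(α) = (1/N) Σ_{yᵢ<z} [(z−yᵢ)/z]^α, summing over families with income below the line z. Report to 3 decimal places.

Below z: €9, €14, €18, €19, €20, €27, €31, €36 (q = 8 of N = 11).
Normalized shortfalls: (40−9)/40 = 0.7750; (40−14)/40 = 0.6500; (40−18)/40 = 0.5500; (40−19)/40 = 0.5250; (40−20)/40 = 0.5000; (40−27)/40 = 0.3250; (40−31)/40 = 0.2250; (40−36)/40 = 0.1000.
Raised to α = 1.5: 0.68226; 0.52405; 0.40789; 0.38040; 0.35355; 0.18528; 0.10673; 0.03162.
Sum = 2.671782; FGT(1.5) = 2.671782 / 11 = 0.243.

0.243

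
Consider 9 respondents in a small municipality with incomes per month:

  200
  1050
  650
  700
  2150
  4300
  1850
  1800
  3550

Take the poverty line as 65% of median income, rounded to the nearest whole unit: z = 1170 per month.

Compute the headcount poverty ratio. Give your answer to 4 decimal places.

0.4444

4 of the 9 respondents have income below 1170.
H = 4/9 = 0.4444.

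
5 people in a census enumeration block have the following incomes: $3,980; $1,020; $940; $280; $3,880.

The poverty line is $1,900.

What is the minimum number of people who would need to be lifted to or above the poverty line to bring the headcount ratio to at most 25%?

Currently q = 3 of N = 5 are below the line (H = 0.600).
A headcount ratio of at most 25% allows at most ⌊0.25 × 5⌋ = 1 poor people.
So at least 3 − 1 = 2 must be lifted.

2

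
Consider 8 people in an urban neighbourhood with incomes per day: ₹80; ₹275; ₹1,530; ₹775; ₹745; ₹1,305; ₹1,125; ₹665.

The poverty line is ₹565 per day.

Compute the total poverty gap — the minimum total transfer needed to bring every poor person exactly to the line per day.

₹775

Below the line: ₹80, ₹275 (q = 2 of N = 8).
Individual gaps: 565−80 = 485; 565−275 = 290.
Aggregate gap = ₹775.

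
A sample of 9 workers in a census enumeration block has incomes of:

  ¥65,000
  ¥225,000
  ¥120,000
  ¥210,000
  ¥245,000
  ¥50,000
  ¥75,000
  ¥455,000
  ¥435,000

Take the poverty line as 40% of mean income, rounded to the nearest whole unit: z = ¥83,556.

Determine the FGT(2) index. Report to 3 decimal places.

Incomes under z: ¥50,000, ¥65,000, ¥75,000 (q = 3 of N = 9).
Gap ratios (z−y)/z: (83556−50000)/83556 = 0.4016; (83556−65000)/83556 = 0.2221; (83556−75000)/83556 = 0.1024.
Squared: 0.1613; 0.0493; 0.0105.
Sum = 0.221086; P₂ = 0.221086 / 9 = 0.025.

0.025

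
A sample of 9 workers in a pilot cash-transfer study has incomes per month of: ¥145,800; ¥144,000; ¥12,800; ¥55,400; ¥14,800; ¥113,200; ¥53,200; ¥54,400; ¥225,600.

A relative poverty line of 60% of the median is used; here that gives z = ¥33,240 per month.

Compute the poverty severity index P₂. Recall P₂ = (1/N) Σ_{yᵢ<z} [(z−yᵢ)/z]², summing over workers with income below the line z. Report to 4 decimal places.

Incomes under z: ¥12,800, ¥14,800 (q = 2 of N = 9).
Normalized shortfalls: (33240−12800)/33240 = 0.6149; (33240−14800)/33240 = 0.5548.
Squared: 0.3781; 0.3078.
Sum = 0.685880; P₂ = 0.685880 / 9 = 0.0762.

0.0762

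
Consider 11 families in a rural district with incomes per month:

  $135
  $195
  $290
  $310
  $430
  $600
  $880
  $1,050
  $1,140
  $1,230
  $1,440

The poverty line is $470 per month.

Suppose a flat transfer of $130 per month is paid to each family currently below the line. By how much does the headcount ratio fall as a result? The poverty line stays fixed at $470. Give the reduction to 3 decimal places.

Before: below the line — $135, $195, $290, $310, $430; headcount ratio = 0.45455.
After the $130 transfer: below the line — $265, $325, $420, $440; headcount ratio = 0.36364.
Reduction = 0.45455 − 0.36364 = 0.091.

0.091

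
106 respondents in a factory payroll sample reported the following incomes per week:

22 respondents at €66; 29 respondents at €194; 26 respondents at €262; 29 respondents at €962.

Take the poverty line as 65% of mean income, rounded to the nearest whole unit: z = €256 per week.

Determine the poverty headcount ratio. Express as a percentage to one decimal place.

51 of the 106 respondents have income below €256.
H = 51/106 = 48.1%.

48.1%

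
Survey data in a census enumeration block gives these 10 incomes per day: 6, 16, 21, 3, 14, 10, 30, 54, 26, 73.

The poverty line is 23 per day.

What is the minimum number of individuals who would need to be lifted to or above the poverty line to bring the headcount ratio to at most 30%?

Currently q = 6 of N = 10 are below the line (H = 0.600).
A headcount ratio of at most 30% allows at most ⌊0.30 × 10⌋ = 3 poor individuals.
So at least 6 − 3 = 3 must be lifted.

3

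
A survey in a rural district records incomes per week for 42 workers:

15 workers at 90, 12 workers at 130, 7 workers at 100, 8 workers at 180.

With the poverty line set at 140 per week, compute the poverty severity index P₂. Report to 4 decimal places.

Incomes under z: 15×90, 7×100, 12×130 (q = 34 of N = 42).
Gap ratios (z−y)/z: (140−90)/140 = 0.3571 (×15); (140−100)/140 = 0.2857 (×7); (140−130)/140 = 0.0714 (×12).
Squared: 0.1276 (×15); 0.0816 (×7); 0.0051 (×12).
Sum = 2.545918; P₂ = 2.545918 / 42 = 0.0606.

0.0606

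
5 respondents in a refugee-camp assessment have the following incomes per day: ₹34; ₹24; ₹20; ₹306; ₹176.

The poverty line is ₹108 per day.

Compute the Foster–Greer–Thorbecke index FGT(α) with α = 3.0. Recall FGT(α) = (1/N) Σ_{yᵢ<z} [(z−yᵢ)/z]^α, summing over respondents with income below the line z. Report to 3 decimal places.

0.267

Incomes under z: ₹20, ₹24, ₹34 (q = 3 of N = 5).
Normalized shortfalls: (108−20)/108 = 0.8148; (108−24)/108 = 0.7778; (108−34)/108 = 0.6852.
Raised to α = 3.0: 0.54097; 0.47051; 0.32168.
Sum = 1.333162; FGT(3.0) = 1.333162 / 5 = 0.267.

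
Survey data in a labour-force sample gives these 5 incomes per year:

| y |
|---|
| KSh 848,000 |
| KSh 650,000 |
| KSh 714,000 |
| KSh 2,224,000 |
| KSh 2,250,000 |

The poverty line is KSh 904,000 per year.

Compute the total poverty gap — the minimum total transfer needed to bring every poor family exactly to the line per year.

Incomes under z: KSh 650,000, KSh 714,000, KSh 848,000 (q = 3 of N = 5).
Individual gaps: 904000−650000 = 254000; 904000−714000 = 190000; 904000−848000 = 56000.
Aggregate gap = KSh 500,000.

KSh 500,000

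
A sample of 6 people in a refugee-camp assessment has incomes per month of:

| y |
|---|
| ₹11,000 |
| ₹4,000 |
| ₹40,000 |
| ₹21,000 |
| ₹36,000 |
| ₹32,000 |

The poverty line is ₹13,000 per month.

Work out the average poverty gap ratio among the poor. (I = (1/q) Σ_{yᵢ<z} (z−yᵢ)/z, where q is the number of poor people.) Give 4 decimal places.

Incomes under z: ₹4,000, ₹11,000 (q = 2 of N = 6).
Shortfall ratios (z−y)/z: 0.6923, 0.1538; sum = 0.846154.
I averages over the q = 2 poor units only: 0.846154 / 2 = 0.4231.

0.4231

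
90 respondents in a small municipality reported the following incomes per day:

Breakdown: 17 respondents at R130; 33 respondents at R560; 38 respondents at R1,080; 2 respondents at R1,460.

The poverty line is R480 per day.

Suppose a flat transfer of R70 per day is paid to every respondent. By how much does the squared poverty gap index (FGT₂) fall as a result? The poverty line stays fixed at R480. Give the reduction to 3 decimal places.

0.036

Before: below the line — 17×R130; squared poverty gap index (FGT₂) = 0.10043.
After the R70 transfer: below the line — 17×R200; squared poverty gap index (FGT₂) = 0.06427.
Reduction = 0.10043 − 0.06427 = 0.036.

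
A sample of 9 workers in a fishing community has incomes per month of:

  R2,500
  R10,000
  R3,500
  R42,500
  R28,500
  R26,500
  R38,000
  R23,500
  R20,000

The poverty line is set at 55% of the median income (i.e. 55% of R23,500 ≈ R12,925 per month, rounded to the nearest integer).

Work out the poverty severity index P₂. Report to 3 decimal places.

Incomes under z: R2,500, R3,500, R10,000 (q = 3 of N = 9).
Shortfall ratios: (12925−2500)/12925 = 0.8066; (12925−3500)/12925 = 0.7292; (12925−10000)/12925 = 0.2263.
Squared: 0.6506; 0.5317; 0.0512.
Sum = 1.233523; P₂ = 1.233523 / 9 = 0.137.

0.137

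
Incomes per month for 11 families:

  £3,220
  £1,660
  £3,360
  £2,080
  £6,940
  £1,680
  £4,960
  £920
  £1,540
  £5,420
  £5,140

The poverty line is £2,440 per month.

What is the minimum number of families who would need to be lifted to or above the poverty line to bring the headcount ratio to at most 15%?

Currently q = 5 of N = 11 are below the line (H = 0.455).
A headcount ratio of at most 15% allows at most ⌊0.15 × 11⌋ = 1 poor families.
So at least 5 − 1 = 4 must be lifted.

4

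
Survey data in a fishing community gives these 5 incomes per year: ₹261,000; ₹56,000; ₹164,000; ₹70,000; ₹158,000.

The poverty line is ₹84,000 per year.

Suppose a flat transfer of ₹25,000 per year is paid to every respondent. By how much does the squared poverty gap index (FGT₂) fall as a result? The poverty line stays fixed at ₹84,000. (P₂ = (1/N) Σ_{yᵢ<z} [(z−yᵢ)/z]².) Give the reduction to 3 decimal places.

0.028

Before: below the line — ₹56,000, ₹70,000; squared poverty gap index (FGT₂) = 0.02778.
After the ₹25,000 transfer: below the line — ₹81,000; squared poverty gap index (FGT₂) = 0.00026.
Reduction = 0.02778 − 0.00026 = 0.028.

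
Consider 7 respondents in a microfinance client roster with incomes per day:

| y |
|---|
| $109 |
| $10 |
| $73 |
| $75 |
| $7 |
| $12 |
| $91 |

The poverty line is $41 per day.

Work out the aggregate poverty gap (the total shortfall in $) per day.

Below z: $7, $10, $12 (q = 3 of N = 7).
Individual gaps: 41−7 = 34; 41−10 = 31; 41−12 = 29.
Aggregate gap = $94.

$94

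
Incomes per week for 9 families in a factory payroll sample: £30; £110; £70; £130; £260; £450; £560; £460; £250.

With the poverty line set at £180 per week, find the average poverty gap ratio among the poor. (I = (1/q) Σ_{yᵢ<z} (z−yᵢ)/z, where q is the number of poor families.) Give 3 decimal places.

0.528

Below z: £30, £70, £110, £130 (q = 4 of N = 9).
Relative gaps: 0.8333, 0.6111, 0.3889, 0.2778; sum = 2.111111.
I averages over the q = 4 poor units only: 2.111111 / 4 = 0.528.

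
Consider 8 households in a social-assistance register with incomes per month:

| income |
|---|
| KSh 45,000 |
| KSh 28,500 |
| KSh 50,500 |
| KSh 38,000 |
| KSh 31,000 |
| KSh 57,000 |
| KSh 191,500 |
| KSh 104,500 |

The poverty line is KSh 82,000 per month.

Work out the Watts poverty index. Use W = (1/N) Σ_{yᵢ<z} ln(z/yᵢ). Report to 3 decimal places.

0.531

Poor units: KSh 28,500, KSh 31,000, KSh 38,000, KSh 45,000, KSh 50,500, KSh 57,000 (q = 6 of N = 8).
Log gaps: ln(82000/28500) = 1.0568; ln(82000/31000) = 0.9727; ln(82000/38000) = 0.7691; ln(82000/45000) = 0.6001; ln(82000/50500) = 0.4847; ln(82000/57000) = 0.3637.
W = 4.247151 / 8 = 0.531.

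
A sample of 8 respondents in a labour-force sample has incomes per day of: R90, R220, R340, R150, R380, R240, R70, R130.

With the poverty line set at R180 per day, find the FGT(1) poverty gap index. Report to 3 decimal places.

Below z: R70, R90, R130, R150 (q = 4 of N = 8).
Relative gaps: (180−70)/180 = 0.6111; (180−90)/180 = 0.5000; (180−130)/180 = 0.2778; (180−150)/180 = 0.1667.
Sum of shortfalls = 1.555556; P₁ averages over all N: 1.555556 / 8 = 0.194.

0.194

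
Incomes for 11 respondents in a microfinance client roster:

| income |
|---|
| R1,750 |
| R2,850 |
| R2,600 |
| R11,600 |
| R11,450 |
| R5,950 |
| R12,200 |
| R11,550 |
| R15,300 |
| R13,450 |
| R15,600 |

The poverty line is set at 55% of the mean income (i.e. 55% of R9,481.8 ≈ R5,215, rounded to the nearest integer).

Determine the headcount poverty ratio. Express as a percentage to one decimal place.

27.3%

3 of the 11 respondents have income below R5,215.
H = 3/11 = 27.3%.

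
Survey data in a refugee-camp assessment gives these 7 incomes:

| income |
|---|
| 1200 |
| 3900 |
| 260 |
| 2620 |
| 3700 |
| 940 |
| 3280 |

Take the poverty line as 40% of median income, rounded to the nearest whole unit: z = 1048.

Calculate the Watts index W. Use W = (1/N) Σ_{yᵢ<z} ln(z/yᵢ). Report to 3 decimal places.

0.215

Below the line: 260, 940 (q = 2 of N = 7).
Log shortfalls: ln(1048/260) = 1.3940; ln(1048/940) = 0.1088.
W = 1.502716 / 7 = 0.215.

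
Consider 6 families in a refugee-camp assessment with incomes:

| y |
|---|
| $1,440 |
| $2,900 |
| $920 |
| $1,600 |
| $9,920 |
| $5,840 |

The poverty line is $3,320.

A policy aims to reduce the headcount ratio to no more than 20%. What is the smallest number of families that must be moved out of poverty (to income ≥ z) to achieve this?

3

Currently q = 4 of N = 6 are below the line (H = 0.667).
A headcount ratio of at most 20% allows at most ⌊0.20 × 6⌋ = 1 poor families.
So at least 4 − 1 = 3 must be lifted.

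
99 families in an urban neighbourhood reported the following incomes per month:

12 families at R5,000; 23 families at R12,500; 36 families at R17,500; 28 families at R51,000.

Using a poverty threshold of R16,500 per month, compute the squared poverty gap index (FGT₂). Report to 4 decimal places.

0.0725

Incomes under z: 12×R5,000, 23×R12,500 (q = 35 of N = 99).
Gap ratios (z−y)/z: (16500−5000)/16500 = 0.6970 (×12); (16500−12500)/16500 = 0.2424 (×23).
Squared: 0.4858 (×12); 0.0588 (×23).
Sum = 7.180900; P₂ = 7.180900 / 99 = 0.0725.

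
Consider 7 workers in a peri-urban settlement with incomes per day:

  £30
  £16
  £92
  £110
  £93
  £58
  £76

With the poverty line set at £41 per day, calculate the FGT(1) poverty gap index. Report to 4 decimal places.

0.1254

Incomes under z: £16, £30 (q = 2 of N = 7).
Gap ratios (z−y)/z: (41−16)/41 = 0.6098; (41−30)/41 = 0.2683.
Σ = 0.878049. Dividing by the full population N = 7 gives P₁ = 0.1254.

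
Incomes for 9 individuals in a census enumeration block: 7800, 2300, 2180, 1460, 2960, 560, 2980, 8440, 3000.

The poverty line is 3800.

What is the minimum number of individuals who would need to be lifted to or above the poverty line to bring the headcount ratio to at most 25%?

7 of the 9 individuals are poor, so H = 7/9 = 0.778.
A headcount ratio of at most 25% allows at most ⌊0.25 × 9⌋ = 2 poor individuals.
So at least 7 − 2 = 5 must be lifted.

5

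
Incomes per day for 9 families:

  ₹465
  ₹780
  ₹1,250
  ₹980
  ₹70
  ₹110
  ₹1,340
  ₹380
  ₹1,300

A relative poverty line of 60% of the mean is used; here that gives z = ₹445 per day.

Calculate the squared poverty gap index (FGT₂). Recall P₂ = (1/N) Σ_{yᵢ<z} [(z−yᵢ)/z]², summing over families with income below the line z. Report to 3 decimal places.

0.144

Poor units: ₹70, ₹110, ₹380 (q = 3 of N = 9).
Gap ratios (z−y)/z: (445−70)/445 = 0.8427; (445−110)/445 = 0.7528; (445−380)/445 = 0.1461.
Squared: 0.7101; 0.5667; 0.0213.
Sum = 1.298195; P₂ = 1.298195 / 9 = 0.144.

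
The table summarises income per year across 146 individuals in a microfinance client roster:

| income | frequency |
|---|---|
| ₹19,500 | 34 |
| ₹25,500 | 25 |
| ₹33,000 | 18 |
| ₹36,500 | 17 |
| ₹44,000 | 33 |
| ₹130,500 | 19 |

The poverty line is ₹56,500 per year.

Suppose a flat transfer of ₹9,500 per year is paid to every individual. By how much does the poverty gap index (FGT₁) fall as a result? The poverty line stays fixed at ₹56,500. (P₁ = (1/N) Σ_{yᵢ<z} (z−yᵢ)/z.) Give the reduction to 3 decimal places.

Before: below the line — 34×₹19,500, 25×₹25,500, 18×₹33,000, 17×₹36,500, 33×₹44,000; poverty gap index (FGT₁) = 0.38896.
After the ₹9,500 transfer: below the line — 34×₹29,000, 25×₹35,000, 18×₹42,500, 17×₹46,000, 33×₹53,500; poverty gap index (FGT₁) = 0.24270.
Reduction = 0.38896 − 0.24270 = 0.146.

0.146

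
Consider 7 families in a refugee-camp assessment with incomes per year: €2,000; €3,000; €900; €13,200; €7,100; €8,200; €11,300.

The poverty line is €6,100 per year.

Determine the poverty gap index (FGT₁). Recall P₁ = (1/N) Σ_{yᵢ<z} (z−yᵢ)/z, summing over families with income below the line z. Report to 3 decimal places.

0.290

Below the line: €900, €2,000, €3,000 (q = 3 of N = 7).
Shortfall ratios: (6100−900)/6100 = 0.8525; (6100−2000)/6100 = 0.6721; (6100−3000)/6100 = 0.5082.
Σ = 2.032787. Dividing by the full population N = 7 gives P₁ = 0.290.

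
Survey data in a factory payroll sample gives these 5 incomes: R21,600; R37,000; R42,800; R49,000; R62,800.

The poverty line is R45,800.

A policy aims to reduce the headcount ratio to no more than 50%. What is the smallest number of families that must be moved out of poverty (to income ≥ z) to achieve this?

3 of the 5 families are poor, so H = 3/5 = 0.600.
A headcount ratio of at most 50% allows at most ⌊0.50 × 5⌋ = 2 poor families.
So at least 3 − 2 = 1 must be lifted.

1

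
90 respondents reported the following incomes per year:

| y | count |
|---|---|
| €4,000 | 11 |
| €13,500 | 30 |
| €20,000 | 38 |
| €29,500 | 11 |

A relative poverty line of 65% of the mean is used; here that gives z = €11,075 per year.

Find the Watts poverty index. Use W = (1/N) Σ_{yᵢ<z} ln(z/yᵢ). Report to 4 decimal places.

0.1245

Below z: 11×€4,000 (q = 11 of N = 90).
ln(z/y) terms: ln(11075/4000) = 1.0184 (×11).
W = 11.202356 / 90 = 0.1245.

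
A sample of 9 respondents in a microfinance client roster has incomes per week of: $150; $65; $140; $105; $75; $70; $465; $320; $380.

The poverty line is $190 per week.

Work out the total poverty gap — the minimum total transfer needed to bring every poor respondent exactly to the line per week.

$535

Incomes under z: $65, $70, $75, $105, $140, $150 (q = 6 of N = 9).
Individual gaps: 190−65 = 125; 190−70 = 120; 190−75 = 115; 190−105 = 85; 190−140 = 50; 190−150 = 40.
Aggregate gap = $535.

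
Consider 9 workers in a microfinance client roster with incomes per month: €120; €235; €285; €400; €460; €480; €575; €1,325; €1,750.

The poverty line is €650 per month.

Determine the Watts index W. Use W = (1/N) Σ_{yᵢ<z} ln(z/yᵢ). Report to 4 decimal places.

0.5320

Incomes under z: €120, €235, €285, €400, €460, €480, €575 (q = 7 of N = 9).
ln(z/y) terms: ln(650/120) = 1.6895; ln(650/235) = 1.0174; ln(650/285) = 0.8245; ln(650/400) = 0.4855; ln(650/460) = 0.3457; ln(650/480) = 0.3032; ln(650/575) = 0.1226.
W = 4.788393 / 9 = 0.5320.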